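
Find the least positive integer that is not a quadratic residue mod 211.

(2/211) = −1, so 2 is the smallest positive non-residue mod 211.

2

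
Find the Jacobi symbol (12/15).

0

Pull out 2^2: since 15 ≡ 7 (mod 8), (2/15) = +1, so (2/15)^2 = +1.
Reciprocity: 3 ≡ 3 and 15 ≡ 3 (mod 4), so (3/15) = −(15/3).
Reduce top mod 3: now compute (0/3).
Top reduces to 0: gcd > 1, so the symbol is 0.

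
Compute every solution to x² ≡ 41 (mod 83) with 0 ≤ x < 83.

37, 46

Since 83 ≡ 3 (mod 4), a square root of 41 is 41^((83+1)/4) = 41^21 mod 83.
Repeated squaring: 41^2≡21, 41^4≡26, 41^8≡12, 41^16≡61 (mod 83).
41^21 = 41^(16+4+1) ≡ 37 (mod 83).
Check: 37² = 1369 ≡ 41 (mod 83). The two roots are 37 and 46.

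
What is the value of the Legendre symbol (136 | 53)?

Euler's criterion: (136/53) ≡ 30^26 (mod 53).
30^2 ≡ 52 (mod 53)
30^4 ≡ 1 (mod 53)
30^8 ≡ 1 (mod 53)
30^16 ≡ 1 (mod 53)
30^26 = 30^(16+8+2) ≡ 52 (mod 53).
Result is 52 ≡ −1, so (136/53) = −1.

-1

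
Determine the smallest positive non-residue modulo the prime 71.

7

(2/71) = +1, so 2 is a residue.
(3/71) = +1, so 3 is a residue.
(4/71) = +1, so 4 is a residue.
(5/71) = +1, so 5 is a residue.
(6/71) = +1, so 6 is a residue.
(7/71) = −1, so 7 is the smallest positive non-residue mod 71.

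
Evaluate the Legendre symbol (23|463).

Reciprocity: 23 ≡ 3 and 463 ≡ 3 (mod 4), so (23/463) = −(463/23).
Reduce top mod 23: now compute (3/23).
Reciprocity: 3 ≡ 3 and 23 ≡ 3 (mod 4), so (3/23) = −(23/3).
Reduce top mod 3: now compute (2/3).
Pull out 2: since 3 ≡ 3 (mod 8), (2/3) = -1.
Reached (1/3) = 1. Collecting the sign flips along the way, the symbol is -1.

-1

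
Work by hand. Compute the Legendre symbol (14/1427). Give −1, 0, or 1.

-1

Pull out 2: since 1427 ≡ 3 (mod 8), (2/1427) = -1.
Reciprocity: 7 ≡ 3 and 1427 ≡ 3 (mod 4), so (7/1427) = −(1427/7).
Reduce top mod 7: now compute (6/7).
Pull out 2: since 7 ≡ 7 (mod 8), (2/7) = +1.
Reciprocity: 3 ≡ 3 and 7 ≡ 3 (mod 4), so (3/7) = −(7/3).
Reduce top mod 3: now compute (1/3).
Reached (1/3) = 1. Collecting the sign flips along the way, the symbol is -1.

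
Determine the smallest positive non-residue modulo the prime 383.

5

(2/383) = +1, so 2 is a residue.
(3/383) = +1, so 3 is a residue.
(4/383) = +1, so 4 is a residue.
(5/383) = −1, so 5 is the smallest positive non-residue mod 383.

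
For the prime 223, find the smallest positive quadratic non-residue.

(2/223) = +1, so 2 is a residue.
(3/223) = −1, so 3 is the smallest positive non-residue mod 223.

3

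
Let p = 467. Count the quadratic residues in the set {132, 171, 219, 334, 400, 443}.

(132/467) = -1 → non-residue.
(171/467) = -1 → non-residue.
(219/467) = -1 → non-residue.
(334/467) = +1 → QR.
(400/467) = +1 → QR.
(443/467) = +1 → QR.
Total quadratic residues among the 6: 3.

3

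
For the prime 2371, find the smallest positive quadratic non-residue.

2

(2/2371) = −1, so 2 is the smallest positive non-residue mod 2371.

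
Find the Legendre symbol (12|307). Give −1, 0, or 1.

Euler's criterion: (12/307) ≡ 12^153 (mod 307).
12^2 ≡ 144 (mod 307)
12^4 ≡ 167 (mod 307)
12^8 ≡ 259 (mod 307)
12^16 ≡ 155 (mod 307)
12^32 ≡ 79 (mod 307)
12^64 ≡ 101 (mod 307)
12^128 ≡ 70 (mod 307)
12^153 = 12^(128+16+8+1) ≡ 306 (mod 307).
Result is 306 ≡ −1, so (12/307) = −1.

-1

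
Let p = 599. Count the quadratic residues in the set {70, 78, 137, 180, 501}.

(70/599) = -1 → non-residue.
(78/599) = +1 → QR.
(137/599) = -1 → non-residue.
(180/599) = +1 → QR.
(501/599) = -1 → non-residue.
Total quadratic residues among the 5: 2.

2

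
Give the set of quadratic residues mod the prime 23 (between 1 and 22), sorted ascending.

Square k = 1,…,11 (k and 23−k give the same square):
1²=1, 2²=4, 3²=9, 4²=16, 5²≡2, 6²≡13, 7²≡3, 8²≡18, 9²≡12, 10²≡8, 11²≡6 (mod 23).
So the quadratic residues mod 23 are {1, 2, 3, 4, 6, 8, 9, 12, 13, 16, 18}.

1 2 3 4 6 8 9 12 13 16 18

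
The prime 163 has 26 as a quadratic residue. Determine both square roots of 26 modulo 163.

Since 163 ≡ 3 (mod 4), a square root of 26 is 26^((163+1)/4) = 26^41 mod 163.
Repeated squaring: 26^2≡24, 26^4≡87, 26^8≡71, 26^16≡151, 26^32≡144 (mod 163).
26^41 = 26^(32+8+1) ≡ 134 (mod 163).
Check: 134² = 17956 ≡ 26 (mod 163). The two roots are 29 and 134.

29, 134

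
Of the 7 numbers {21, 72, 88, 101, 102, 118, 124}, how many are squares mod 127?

(21/127) = +1 → QR.
(72/127) = +1 → QR.
(88/127) = +1 → QR.
(101/127) = -1 → non-residue.
(102/127) = -1 → non-residue.
(118/127) = -1 → non-residue.
(124/127) = +1 → QR.
Total quadratic residues among the 7: 4.

4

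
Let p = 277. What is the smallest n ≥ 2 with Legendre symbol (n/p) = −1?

(2/277) = −1, so 2 is the smallest positive non-residue mod 277.

2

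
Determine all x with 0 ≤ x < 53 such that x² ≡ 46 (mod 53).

53 ≡ 1 (mod 4), so we find a root by search.
Trying successive values, 24² = 576 ≡ 46 (mod 53). The other root is 53 − 24 = 29.

24, 29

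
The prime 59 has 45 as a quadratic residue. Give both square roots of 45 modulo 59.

24, 35

Since 59 ≡ 3 (mod 4), a square root of 45 is 45^((59+1)/4) = 45^15 mod 59.
Repeated squaring: 45^2≡19, 45^4≡7, 45^8≡49 (mod 59).
45^15 = 45^(8+4+2+1) ≡ 35 (mod 59).
Check: 35² = 1225 ≡ 45 (mod 59). The two roots are 24 and 35.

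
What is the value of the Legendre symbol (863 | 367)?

1

Euler's criterion: (863/367) ≡ 129^183 (mod 367).
129^2 ≡ 126 (mod 367)
129^4 ≡ 95 (mod 367)
129^8 ≡ 217 (mod 367)
129^16 ≡ 113 (mod 367)
129^32 ≡ 291 (mod 367)
129^64 ≡ 271 (mod 367)
129^128 ≡ 41 (mod 367)
129^183 = 129^(128+32+16+4+2+1) ≡ 1 (mod 367).
Result is 1, so (863/367) = 1.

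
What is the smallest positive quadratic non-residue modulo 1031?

(2/1031) = +1, so 2 is a residue.
(3/1031) = +1, so 3 is a residue.
(4/1031) = +1, so 4 is a residue.
(5/1031) = +1, so 5 is a residue.
(6/1031) = +1, so 6 is a residue.
(7/1031) = −1, so 7 is the smallest positive non-residue mod 1031.

7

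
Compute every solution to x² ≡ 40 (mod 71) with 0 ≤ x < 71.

Since 71 ≡ 3 (mod 4), a square root of 40 is 40^((71+1)/4) = 40^18 mod 71.
Repeated squaring: 40^2≡38, 40^4≡24, 40^8≡8, 40^16≡64 (mod 71).
40^18 = 40^(16+2) ≡ 18 (mod 71).
Check: 18² = 324 ≡ 40 (mod 71). The two roots are 18 and 53.

18, 53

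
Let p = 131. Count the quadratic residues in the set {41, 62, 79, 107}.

3

(41/131) = +1 → QR.
(62/131) = +1 → QR.
(79/131) = -1 → non-residue.
(107/131) = +1 → QR.
Total quadratic residues among the 4: 3.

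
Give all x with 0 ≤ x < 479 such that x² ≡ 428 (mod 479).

Since 479 ≡ 3 (mod 4), a square root of 428 is 428^((479+1)/4) = 428^120 mod 479.
Repeated squaring: 428^2≡206, 428^4≡284, 428^8≡184, 428^16≡326, 428^32≡417, 428^64≡12 (mod 479).
428^120 = 428^(64+32+16+8) ≡ 334 (mod 479).
Check: 334² = 111556 ≡ 428 (mod 479). The two roots are 145 and 334.

145, 334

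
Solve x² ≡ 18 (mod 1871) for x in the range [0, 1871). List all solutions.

Since 1871 ≡ 3 (mod 4), a square root of 18 is 18^((1871+1)/4) = 18^468 mod 1871.
Repeated squaring: 18^2≡324, 18^4≡200, 18^8≡709, 18^16≡1253, 18^32≡240, 18^64≡1470, 18^128≡1766, 18^256≡1670 (mod 1871).
18^468 = 18^(256+128+64+16+4) ≡ 1594 (mod 1871).
Check: 1594² = 2540836 ≡ 18 (mod 1871). The two roots are 277 and 1594.

277, 1594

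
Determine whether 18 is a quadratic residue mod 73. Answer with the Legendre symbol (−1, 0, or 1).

Pull out 2: since 73 ≡ 1 (mod 8), (2/73) = +1.
Reciprocity: 9 ≡ 1 and 73 ≡ 1 (mod 4), so (9/73) = +(73/9).
Reduce top mod 9: now compute (1/9).
Reached (1/9) = 1. Collecting the sign flips along the way, the symbol is +1.

1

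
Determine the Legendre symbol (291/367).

1

Reciprocity: 291 ≡ 3 and 367 ≡ 3 (mod 4), so (291/367) = −(367/291).
Reduce top mod 291: now compute (76/291).
Pull out 2^2: since 291 ≡ 3 (mod 8), (2/291) = -1, so (2/291)^2 = +1.
Reciprocity: 19 ≡ 3 and 291 ≡ 3 (mod 4), so (19/291) = −(291/19).
Reduce top mod 19: now compute (6/19).
Pull out 2: since 19 ≡ 3 (mod 8), (2/19) = -1.
Reciprocity: 3 ≡ 3 and 19 ≡ 3 (mod 4), so (3/19) = −(19/3).
Reduce top mod 3: now compute (1/3).
Reached (1/3) = 1. Collecting the sign flips along the way, the symbol is +1.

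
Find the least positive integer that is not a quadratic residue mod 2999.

17

(2/2999) = +1, so 2 is a residue.
(3/2999) = +1, so 3 is a residue.
(4/2999) = +1, so 4 is a residue.
(5/2999) = +1, so 5 is a residue.
(6/2999) = +1, so 6 is a residue.
(7/2999) = +1, so 7 is a residue.
(8/2999) = +1, so 8 is a residue.
(9/2999) = +1, so 9 is a residue.
(10/2999) = +1, so 10 is a residue.
(11/2999) = +1, so 11 is a residue.
(12/2999) = +1, so 12 is a residue.
(13/2999) = +1, so 13 is a residue.
(14/2999) = +1, so 14 is a residue.
(15/2999) = +1, so 15 is a residue.
(16/2999) = +1, so 16 is a residue.
(17/2999) = −1, so 17 is the smallest positive non-residue mod 2999.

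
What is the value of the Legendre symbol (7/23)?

-1

Reciprocity: 7 ≡ 3 and 23 ≡ 3 (mod 4), so (7/23) = −(23/7).
Reduce top mod 7: now compute (2/7).
Pull out 2: since 7 ≡ 7 (mod 8), (2/7) = +1.
Reached (1/7) = 1. Collecting the sign flips along the way, the symbol is -1.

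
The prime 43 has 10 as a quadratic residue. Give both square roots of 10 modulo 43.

15, 28

Since 43 ≡ 3 (mod 4), a square root of 10 is 10^((43+1)/4) = 10^11 mod 43.
Repeated squaring: 10^2≡14, 10^4≡24, 10^8≡17 (mod 43).
10^11 = 10^(8+2+1) ≡ 15 (mod 43).
Check: 15² = 225 ≡ 10 (mod 43). The two roots are 15 and 28.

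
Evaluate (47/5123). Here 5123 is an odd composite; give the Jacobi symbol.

0

Reciprocity: 47 ≡ 3 and 5123 ≡ 3 (mod 4), so (47/5123) = −(5123/47).
Reduce top mod 47: now compute (0/47).
Top reduces to 0: gcd > 1, so the symbol is 0.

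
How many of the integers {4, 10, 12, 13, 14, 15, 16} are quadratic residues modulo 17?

(4/17) = +1 → QR.
(10/17) = -1 → non-residue.
(12/17) = -1 → non-residue.
(13/17) = +1 → QR.
(14/17) = -1 → non-residue.
(15/17) = +1 → QR.
(16/17) = +1 → QR.
Total quadratic residues among the 7: 4.

4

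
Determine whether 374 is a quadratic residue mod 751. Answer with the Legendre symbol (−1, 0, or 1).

Pull out 2: since 751 ≡ 7 (mod 8), (2/751) = +1.
Reciprocity: 187 ≡ 3 and 751 ≡ 3 (mod 4), so (187/751) = −(751/187).
Reduce top mod 187: now compute (3/187).
Reciprocity: 3 ≡ 3 and 187 ≡ 3 (mod 4), so (3/187) = −(187/3).
Reduce top mod 3: now compute (1/3).
Reached (1/3) = 1. Collecting the sign flips along the way, the symbol is +1.

1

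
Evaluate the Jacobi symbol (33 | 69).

Reciprocity: 33 ≡ 1 and 69 ≡ 1 (mod 4), so (33/69) = +(69/33).
Reduce top mod 33: now compute (3/33).
Reciprocity: 3 ≡ 3 and 33 ≡ 1 (mod 4), so (3/33) = +(33/3).
Reduce top mod 3: now compute (0/3).
Top reduces to 0: gcd > 1, so the symbol is 0.

0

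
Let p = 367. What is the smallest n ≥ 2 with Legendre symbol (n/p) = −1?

(2/367) = +1, so 2 is a residue.
(3/367) = −1, so 3 is the smallest positive non-residue mod 367.

3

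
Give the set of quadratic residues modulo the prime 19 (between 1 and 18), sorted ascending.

Square k = 1,…,9 (k and 19−k give the same square):
1²=1, 2²=4, 3²=9, 4²=16, 5²≡6, 6²≡17, 7²≡11, 8²≡7, 9²≡5 (mod 19).
So the quadratic residues mod 19 are {1, 4, 5, 6, 7, 9, 11, 16, 17}.

1 4 5 6 7 9 11 16 17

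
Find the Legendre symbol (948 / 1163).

Pull out 2^2: since 1163 ≡ 3 (mod 8), (2/1163) = -1, so (2/1163)^2 = +1.
Reciprocity: 237 ≡ 1 and 1163 ≡ 3 (mod 4), so (237/1163) = +(1163/237).
Reduce top mod 237: now compute (215/237).
Reciprocity: 215 ≡ 3 and 237 ≡ 1 (mod 4), so (215/237) = +(237/215).
Reduce top mod 215: now compute (22/215).
Pull out 2: since 215 ≡ 7 (mod 8), (2/215) = +1.
Reciprocity: 11 ≡ 3 and 215 ≡ 3 (mod 4), so (11/215) = −(215/11).
Reduce top mod 11: now compute (6/11).
Pull out 2: since 11 ≡ 3 (mod 8), (2/11) = -1.
Reciprocity: 3 ≡ 3 and 11 ≡ 3 (mod 4), so (3/11) = −(11/3).
Reduce top mod 3: now compute (2/3).
Pull out 2: since 3 ≡ 3 (mod 8), (2/3) = -1.
Reached (1/3) = 1. Collecting the sign flips along the way, the symbol is +1.

1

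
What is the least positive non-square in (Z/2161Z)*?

7

(2/2161) = +1, so 2 is a residue.
(3/2161) = +1, so 3 is a residue.
(4/2161) = +1, so 4 is a residue.
(5/2161) = +1, so 5 is a residue.
(6/2161) = +1, so 6 is a residue.
(7/2161) = −1, so 7 is the smallest positive non-residue mod 2161.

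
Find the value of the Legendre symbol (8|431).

1

Pull out 2^3: since 431 ≡ 7 (mod 8), (2/431) = +1, so (2/431)^3 = +1.
Reached (1/431) = 1. Collecting the sign flips along the way, the symbol is +1.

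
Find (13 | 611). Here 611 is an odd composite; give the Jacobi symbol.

Reciprocity: 13 ≡ 1 and 611 ≡ 3 (mod 4), so (13/611) = +(611/13).
Reduce top mod 13: now compute (0/13).
Top reduces to 0: gcd > 1, so the symbol is 0.

0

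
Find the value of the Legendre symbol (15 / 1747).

1

Reciprocity: 15 ≡ 3 and 1747 ≡ 3 (mod 4), so (15/1747) = −(1747/15).
Reduce top mod 15: now compute (7/15).
Reciprocity: 7 ≡ 3 and 15 ≡ 3 (mod 4), so (7/15) = −(15/7).
Reduce top mod 7: now compute (1/7).
Reached (1/7) = 1. Collecting the sign flips along the way, the symbol is +1.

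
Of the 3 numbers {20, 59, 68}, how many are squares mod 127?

(20/127) = -1 → non-residue.
(59/127) = -1 → non-residue.
(68/127) = +1 → QR.
Total quadratic residues among the 3: 1.

1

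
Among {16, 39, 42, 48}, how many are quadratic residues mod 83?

(16/83) = +1 → QR.
(39/83) = -1 → non-residue.
(42/83) = -1 → non-residue.
(48/83) = +1 → QR.
Total quadratic residues among the 4: 2.

2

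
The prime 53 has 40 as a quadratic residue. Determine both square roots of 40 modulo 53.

26, 27

53 ≡ 1 (mod 4), so we find a root by search.
Trying successive values, 26² = 676 ≡ 40 (mod 53). The other root is 53 − 26 = 27.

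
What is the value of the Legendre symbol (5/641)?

Reciprocity: 5 ≡ 1 and 641 ≡ 1 (mod 4), so (5/641) = +(641/5).
Reduce top mod 5: now compute (1/5).
Reached (1/5) = 1. Collecting the sign flips along the way, the symbol is +1.

1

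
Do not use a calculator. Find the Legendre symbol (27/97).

Reciprocity: 27 ≡ 3 and 97 ≡ 1 (mod 4), so (27/97) = +(97/27).
Reduce top mod 27: now compute (16/27).
Pull out 2^4: since 27 ≡ 3 (mod 8), (2/27) = -1, so (2/27)^4 = +1.
Reached (1/27) = 1. Collecting the sign flips along the way, the symbol is +1.

1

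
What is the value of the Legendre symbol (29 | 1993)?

-1

Reciprocity: 29 ≡ 1 and 1993 ≡ 1 (mod 4), so (29/1993) = +(1993/29).
Reduce top mod 29: now compute (21/29).
Reciprocity: 21 ≡ 1 and 29 ≡ 1 (mod 4), so (21/29) = +(29/21).
Reduce top mod 21: now compute (8/21).
Pull out 2^3: since 21 ≡ 5 (mod 8), (2/21) = -1, so (2/21)^3 = -1.
Reached (1/21) = 1. Collecting the sign flips along the way, the symbol is -1.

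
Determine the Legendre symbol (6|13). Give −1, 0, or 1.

Pull out 2: since 13 ≡ 5 (mod 8), (2/13) = -1.
Reciprocity: 3 ≡ 3 and 13 ≡ 1 (mod 4), so (3/13) = +(13/3).
Reduce top mod 3: now compute (1/3).
Reached (1/3) = 1. Collecting the sign flips along the way, the symbol is -1.

-1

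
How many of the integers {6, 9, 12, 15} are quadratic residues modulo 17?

2

(6/17) = -1 → non-residue.
(9/17) = +1 → QR.
(12/17) = -1 → non-residue.
(15/17) = +1 → QR.
Total quadratic residues among the 4: 2.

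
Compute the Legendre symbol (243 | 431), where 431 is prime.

Euler's criterion: (243/431) ≡ 243^215 (mod 431).
243^2 ≡ 2 (mod 431)
243^4 ≡ 4 (mod 431)
243^8 ≡ 16 (mod 431)
243^16 ≡ 256 (mod 431)
243^32 ≡ 24 (mod 431)
243^64 ≡ 145 (mod 431)
243^128 ≡ 337 (mod 431)
243^215 = 243^(128+64+16+4+2+1) ≡ 1 (mod 431).
Result is 1, so (243/431) = 1.

1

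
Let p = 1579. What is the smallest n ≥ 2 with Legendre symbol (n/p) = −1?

2

(2/1579) = −1, so 2 is the smallest positive non-residue mod 1579.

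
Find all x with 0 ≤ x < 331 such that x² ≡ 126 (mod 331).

Since 331 ≡ 3 (mod 4), a square root of 126 is 126^((331+1)/4) = 126^83 mod 331.
Repeated squaring: 126^2≡319, 126^4≡144, 126^8≡214, 126^16≡118, 126^32≡22, 126^64≡153 (mod 331).
126^83 = 126^(64+16+2+1) ≡ 253 (mod 331).
Check: 253² = 64009 ≡ 126 (mod 331). The two roots are 78 and 253.

78, 253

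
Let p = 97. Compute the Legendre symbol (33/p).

Euler's criterion: (33/97) ≡ 33^48 (mod 97).
33^2 ≡ 22 (mod 97)
33^4 ≡ 96 (mod 97)
33^8 ≡ 1 (mod 97)
33^16 ≡ 1 (mod 97)
33^32 ≡ 1 (mod 97)
33^48 = 33^(32+16) ≡ 1 (mod 97).
Result is 1, so (33/97) = 1.

1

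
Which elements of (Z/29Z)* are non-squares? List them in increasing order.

Square k = 1,…,14 (k and 29−k give the same square):
1²=1, 2²=4, 3²=9, 4²=16, 5²=25, 6²≡7, 7²≡20, 8²≡6, 9²≡23, 10²≡13, 11²≡5, 12²≡28, 13²≡24, 14²≡22 (mod 29).
The residues are {1, 4, 5, 6, 7, 9, 13, 16, 20, 22, 23, 24, 25, 28}; the non-residues are the remaining 14 nonzero classes.

2, 3, 8, 10, 11, 12, 14, 15, 17, 18, 19, 21, 26, 27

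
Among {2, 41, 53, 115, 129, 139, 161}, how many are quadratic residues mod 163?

(2/163) = -1 → non-residue.
(41/163) = +1 → QR.
(53/163) = +1 → QR.
(115/163) = +1 → QR.
(129/163) = -1 → non-residue.
(139/163) = -1 → non-residue.
(161/163) = +1 → QR.
Total quadratic residues among the 7: 4.

4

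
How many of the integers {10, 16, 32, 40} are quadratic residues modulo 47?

2

(10/47) = -1 → non-residue.
(16/47) = +1 → QR.
(32/47) = +1 → QR.
(40/47) = -1 → non-residue.
Total quadratic residues among the 4: 2.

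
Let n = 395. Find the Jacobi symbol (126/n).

-1

Pull out 2: since 395 ≡ 3 (mod 8), (2/395) = -1.
Reciprocity: 63 ≡ 3 and 395 ≡ 3 (mod 4), so (63/395) = −(395/63).
Reduce top mod 63: now compute (17/63).
Reciprocity: 17 ≡ 1 and 63 ≡ 3 (mod 4), so (17/63) = +(63/17).
Reduce top mod 17: now compute (12/17).
Pull out 2^2: since 17 ≡ 1 (mod 8), (2/17) = +1, so (2/17)^2 = +1.
Reciprocity: 3 ≡ 3 and 17 ≡ 1 (mod 4), so (3/17) = +(17/3).
Reduce top mod 3: now compute (2/3).
Pull out 2: since 3 ≡ 3 (mod 8), (2/3) = -1.
Reached (1/3) = 1. Collecting the sign flips along the way, the symbol is -1.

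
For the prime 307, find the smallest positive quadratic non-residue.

2

(2/307) = −1, so 2 is the smallest positive non-residue mod 307.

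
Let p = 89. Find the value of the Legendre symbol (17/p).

Euler's criterion: (17/89) ≡ 17^44 (mod 89).
17^2 ≡ 22 (mod 89)
17^4 ≡ 39 (mod 89)
17^8 ≡ 8 (mod 89)
17^16 ≡ 64 (mod 89)
17^32 ≡ 2 (mod 89)
17^44 = 17^(32+8+4) ≡ 1 (mod 89).
Result is 1, so (17/89) = 1.

1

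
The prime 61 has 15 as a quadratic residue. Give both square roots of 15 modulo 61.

25, 36

61 ≡ 1 (mod 4), so we find a root by search.
Trying successive values, 25² = 625 ≡ 15 (mod 61). The other root is 61 − 25 = 36.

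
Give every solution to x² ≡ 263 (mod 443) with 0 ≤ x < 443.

Since 443 ≡ 3 (mod 4), a square root of 263 is 263^((443+1)/4) = 263^111 mod 443.
Repeated squaring: 263^2≡61, 263^4≡177, 263^8≡319, 263^16≡314, 263^32≡250, 263^64≡37 (mod 443).
263^111 = 263^(64+32+8+4+2+1) ≡ 58 (mod 443).
Check: 58² = 3364 ≡ 263 (mod 443). The two roots are 58 and 385.

58, 385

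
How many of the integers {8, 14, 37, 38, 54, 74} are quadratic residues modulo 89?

(8/89) = +1 → QR.
(14/89) = -1 → non-residue.
(37/89) = -1 → non-residue.
(38/89) = -1 → non-residue.
(54/89) = -1 → non-residue.
(74/89) = -1 → non-residue.
Total quadratic residues among the 6: 1.

1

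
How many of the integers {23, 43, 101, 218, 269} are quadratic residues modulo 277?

2

(23/277) = +1 → QR.
(43/277) = -1 → non-residue.
(101/277) = -1 → non-residue.
(218/277) = +1 → QR.
(269/277) = -1 → non-residue.
Total quadratic residues among the 5: 2.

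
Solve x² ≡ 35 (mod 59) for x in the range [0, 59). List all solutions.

Since 59 ≡ 3 (mod 4), a square root of 35 is 35^((59+1)/4) = 35^15 mod 59.
Repeated squaring: 35^2≡45, 35^4≡19, 35^8≡7 (mod 59).
35^15 = 35^(8+4+2+1) ≡ 25 (mod 59).
Check: 25² = 625 ≡ 35 (mod 59). The two roots are 25 and 34.

25, 34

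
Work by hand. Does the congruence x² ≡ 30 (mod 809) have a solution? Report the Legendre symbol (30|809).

-1

Pull out 2: since 809 ≡ 1 (mod 8), (2/809) = +1.
Reciprocity: 15 ≡ 3 and 809 ≡ 1 (mod 4), so (15/809) = +(809/15).
Reduce top mod 15: now compute (14/15).
Pull out 2: since 15 ≡ 7 (mod 8), (2/15) = +1.
Reciprocity: 7 ≡ 3 and 15 ≡ 3 (mod 4), so (7/15) = −(15/7).
Reduce top mod 7: now compute (1/7).
Reached (1/7) = 1. Collecting the sign flips along the way, the symbol is -1.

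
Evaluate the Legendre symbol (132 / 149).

1

Euler's criterion: (132/149) ≡ 132^74 (mod 149).
132^2 ≡ 140 (mod 149)
132^4 ≡ 81 (mod 149)
132^8 ≡ 5 (mod 149)
132^16 ≡ 25 (mod 149)
132^32 ≡ 29 (mod 149)
132^64 ≡ 96 (mod 149)
132^74 = 132^(64+8+2) ≡ 1 (mod 149).
Result is 1, so (132/149) = 1.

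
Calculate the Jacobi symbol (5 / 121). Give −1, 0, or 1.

Reciprocity: 5 ≡ 1 and 121 ≡ 1 (mod 4), so (5/121) = +(121/5).
Reduce top mod 5: now compute (1/5).
Reached (1/5) = 1. Collecting the sign flips along the way, the symbol is +1.

1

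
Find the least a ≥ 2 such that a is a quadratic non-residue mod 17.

3

(2/17) = +1, so 2 is a residue.
(3/17) = −1, so 3 is the smallest positive non-residue mod 17.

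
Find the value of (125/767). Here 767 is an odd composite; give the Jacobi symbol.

Reciprocity: 125 ≡ 1 and 767 ≡ 3 (mod 4), so (125/767) = +(767/125).
Reduce top mod 125: now compute (17/125).
Reciprocity: 17 ≡ 1 and 125 ≡ 1 (mod 4), so (17/125) = +(125/17).
Reduce top mod 17: now compute (6/17).
Pull out 2: since 17 ≡ 1 (mod 8), (2/17) = +1.
Reciprocity: 3 ≡ 3 and 17 ≡ 1 (mod 4), so (3/17) = +(17/3).
Reduce top mod 3: now compute (2/3).
Pull out 2: since 3 ≡ 3 (mod 8), (2/3) = -1.
Reached (1/3) = 1. Collecting the sign flips along the way, the symbol is -1.

-1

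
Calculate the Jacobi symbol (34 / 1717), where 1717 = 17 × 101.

0

Pull out 2: since 1717 ≡ 5 (mod 8), (2/1717) = -1.
Reciprocity: 17 ≡ 1 and 1717 ≡ 1 (mod 4), so (17/1717) = +(1717/17).
Reduce top mod 17: now compute (0/17).
Top reduces to 0: gcd > 1, so the symbol is 0.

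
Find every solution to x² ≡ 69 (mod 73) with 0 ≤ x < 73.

19, 54

73 ≡ 1 (mod 4), so we find a root by search.
Trying successive values, 19² = 361 ≡ 69 (mod 73). The other root is 73 − 19 = 54.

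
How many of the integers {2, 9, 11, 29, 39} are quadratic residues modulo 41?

3

(2/41) = +1 → QR.
(9/41) = +1 → QR.
(11/41) = -1 → non-residue.
(29/41) = -1 → non-residue.
(39/41) = +1 → QR.
Total quadratic residues among the 5: 3.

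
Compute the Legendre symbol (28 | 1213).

1

Pull out 2^2: since 1213 ≡ 5 (mod 8), (2/1213) = -1, so (2/1213)^2 = +1.
Reciprocity: 7 ≡ 3 and 1213 ≡ 1 (mod 4), so (7/1213) = +(1213/7).
Reduce top mod 7: now compute (2/7).
Pull out 2: since 7 ≡ 7 (mod 8), (2/7) = +1.
Reached (1/7) = 1. Collecting the sign flips along the way, the symbol is +1.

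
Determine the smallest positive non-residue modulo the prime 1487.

5

(2/1487) = +1, so 2 is a residue.
(3/1487) = +1, so 3 is a residue.
(4/1487) = +1, so 4 is a residue.
(5/1487) = −1, so 5 is the smallest positive non-residue mod 1487.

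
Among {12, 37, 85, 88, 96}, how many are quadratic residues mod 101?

(12/101) = -1 → non-residue.
(37/101) = +1 → QR.
(85/101) = +1 → QR.
(88/101) = +1 → QR.
(96/101) = +1 → QR.
Total quadratic residues among the 5: 4.

4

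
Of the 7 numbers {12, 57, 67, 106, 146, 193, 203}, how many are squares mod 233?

1

(12/233) = -1 → non-residue.
(57/233) = -1 → non-residue.
(67/233) = -1 → non-residue.
(106/233) = -1 → non-residue.
(146/233) = -1 → non-residue.
(193/233) = -1 → non-residue.
(203/233) = +1 → QR.
Total quadratic residues among the 7: 1.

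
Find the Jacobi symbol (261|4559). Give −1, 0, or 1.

Reciprocity: 261 ≡ 1 and 4559 ≡ 3 (mod 4), so (261/4559) = +(4559/261).
Reduce top mod 261: now compute (122/261).
Pull out 2: since 261 ≡ 5 (mod 8), (2/261) = -1.
Reciprocity: 61 ≡ 1 and 261 ≡ 1 (mod 4), so (61/261) = +(261/61).
Reduce top mod 61: now compute (17/61).
Reciprocity: 17 ≡ 1 and 61 ≡ 1 (mod 4), so (17/61) = +(61/17).
Reduce top mod 17: now compute (10/17).
Pull out 2: since 17 ≡ 1 (mod 8), (2/17) = +1.
Reciprocity: 5 ≡ 1 and 17 ≡ 1 (mod 4), so (5/17) = +(17/5).
Reduce top mod 5: now compute (2/5).
Pull out 2: since 5 ≡ 5 (mod 8), (2/5) = -1.
Reached (1/5) = 1. Collecting the sign flips along the way, the symbol is +1.

1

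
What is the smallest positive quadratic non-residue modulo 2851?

2

(2/2851) = −1, so 2 is the smallest positive non-residue mod 2851.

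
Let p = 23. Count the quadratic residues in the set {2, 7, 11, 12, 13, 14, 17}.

(2/23) = +1 → QR.
(7/23) = -1 → non-residue.
(11/23) = -1 → non-residue.
(12/23) = +1 → QR.
(13/23) = +1 → QR.
(14/23) = -1 → non-residue.
(17/23) = -1 → non-residue.
Total quadratic residues among the 7: 3.

3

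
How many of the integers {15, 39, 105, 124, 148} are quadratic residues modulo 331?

(15/331) = -1 → non-residue.
(39/331) = +1 → QR.
(105/331) = +1 → QR.
(124/331) = +1 → QR.
(148/331) = -1 → non-residue.
Total quadratic residues among the 5: 3.

3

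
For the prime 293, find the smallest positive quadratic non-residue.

(2/293) = −1, so 2 is the smallest positive non-residue mod 293.

2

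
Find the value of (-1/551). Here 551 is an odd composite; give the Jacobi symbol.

First reduce: -1 ≡ 550 (mod 551).
Pull out 2: since 551 ≡ 7 (mod 8), (2/551) = +1.
Reciprocity: 275 ≡ 3 and 551 ≡ 3 (mod 4), so (275/551) = −(551/275).
Reduce top mod 275: now compute (1/275).
Reached (1/275) = 1. Collecting the sign flips along the way, the symbol is -1.

-1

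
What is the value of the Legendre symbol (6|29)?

1

Euler's criterion: (6/29) ≡ 6^14 (mod 29).
6^2 ≡ 7 (mod 29)
6^4 ≡ 20 (mod 29)
6^8 ≡ 23 (mod 29)
6^14 = 6^(8+4+2) ≡ 1 (mod 29).
Result is 1, so (6/29) = 1.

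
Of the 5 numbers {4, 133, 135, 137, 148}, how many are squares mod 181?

(4/181) = +1 → QR.
(133/181) = +1 → QR.
(135/181) = +1 → QR.
(137/181) = +1 → QR.
(148/181) = +1 → QR.
Total quadratic residues among the 5: 5.

5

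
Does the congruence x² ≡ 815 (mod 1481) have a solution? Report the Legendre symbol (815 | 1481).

1

Reciprocity: 815 ≡ 3 and 1481 ≡ 1 (mod 4), so (815/1481) = +(1481/815).
Reduce top mod 815: now compute (666/815).
Pull out 2: since 815 ≡ 7 (mod 8), (2/815) = +1.
Reciprocity: 333 ≡ 1 and 815 ≡ 3 (mod 4), so (333/815) = +(815/333).
Reduce top mod 333: now compute (149/333).
Reciprocity: 149 ≡ 1 and 333 ≡ 1 (mod 4), so (149/333) = +(333/149).
Reduce top mod 149: now compute (35/149).
Reciprocity: 35 ≡ 3 and 149 ≡ 1 (mod 4), so (35/149) = +(149/35).
Reduce top mod 35: now compute (9/35).
Reciprocity: 9 ≡ 1 and 35 ≡ 3 (mod 4), so (9/35) = +(35/9).
Reduce top mod 9: now compute (8/9).
Pull out 2^3: since 9 ≡ 1 (mod 8), (2/9) = +1, so (2/9)^3 = +1.
Reached (1/9) = 1. Collecting the sign flips along the way, the symbol is +1.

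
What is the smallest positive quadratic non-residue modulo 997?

(2/997) = −1, so 2 is the smallest positive non-residue mod 997.

2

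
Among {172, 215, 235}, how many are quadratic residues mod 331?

2

(172/331) = +1 → QR.
(215/331) = +1 → QR.
(235/331) = -1 → non-residue.
Total quadratic residues among the 3: 2.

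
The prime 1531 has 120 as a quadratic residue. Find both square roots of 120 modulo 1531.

Since 1531 ≡ 3 (mod 4), a square root of 120 is 120^((1531+1)/4) = 120^383 mod 1531.
Repeated squaring: 120^2≡621, 120^4≡1360, 120^8≡152, 120^16≡139, 120^32≡949, 120^64≡373, 120^128≡1339, 120^256≡120 (mod 1531).
120^383 = 120^(256+64+32+16+8+4+2+1) ≡ 1339 (mod 1531).
Check: 1339² = 1792921 ≡ 120 (mod 1531). The two roots are 192 and 1339.

192, 1339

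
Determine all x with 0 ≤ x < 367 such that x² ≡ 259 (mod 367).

Since 367 ≡ 3 (mod 4), a square root of 259 is 259^((367+1)/4) = 259^92 mod 367.
Repeated squaring: 259^2≡287, 259^4≡161, 259^8≡231, 259^16≡146, 259^32≡30, 259^64≡166 (mod 367).
259^92 = 259^(64+16+8+4) ≡ 268 (mod 367).
Check: 268² = 71824 ≡ 259 (mod 367). The two roots are 99 and 268.

99, 268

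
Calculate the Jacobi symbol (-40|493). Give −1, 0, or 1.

1

First reduce: -40 ≡ 453 (mod 493).
Reciprocity: 453 ≡ 1 and 493 ≡ 1 (mod 4), so (453/493) = +(493/453).
Reduce top mod 453: now compute (40/453).
Pull out 2^3: since 453 ≡ 5 (mod 8), (2/453) = -1, so (2/453)^3 = -1.
Reciprocity: 5 ≡ 1 and 453 ≡ 1 (mod 4), so (5/453) = +(453/5).
Reduce top mod 5: now compute (3/5).
Reciprocity: 3 ≡ 3 and 5 ≡ 1 (mod 4), so (3/5) = +(5/3).
Reduce top mod 3: now compute (2/3).
Pull out 2: since 3 ≡ 3 (mod 8), (2/3) = -1.
Reached (1/3) = 1. Collecting the sign flips along the way, the symbol is +1.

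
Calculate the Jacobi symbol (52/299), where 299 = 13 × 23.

0

Pull out 2^2: since 299 ≡ 3 (mod 8), (2/299) = -1, so (2/299)^2 = +1.
Reciprocity: 13 ≡ 1 and 299 ≡ 3 (mod 4), so (13/299) = +(299/13).
Reduce top mod 13: now compute (0/13).
Top reduces to 0: gcd > 1, so the symbol is 0.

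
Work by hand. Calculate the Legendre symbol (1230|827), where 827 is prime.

First reduce: 1230 ≡ 403 (mod 827).
Reciprocity: 403 ≡ 3 and 827 ≡ 3 (mod 4), so (403/827) = −(827/403).
Reduce top mod 403: now compute (21/403).
Reciprocity: 21 ≡ 1 and 403 ≡ 3 (mod 4), so (21/403) = +(403/21).
Reduce top mod 21: now compute (4/21).
Pull out 2^2: since 21 ≡ 5 (mod 8), (2/21) = -1, so (2/21)^2 = +1.
Reached (1/21) = 1. Collecting the sign flips along the way, the symbol is -1.

-1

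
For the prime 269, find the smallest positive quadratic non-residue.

(2/269) = −1, so 2 is the smallest positive non-residue mod 269.

2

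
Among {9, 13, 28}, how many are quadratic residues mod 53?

3

(9/53) = +1 → QR.
(13/53) = +1 → QR.
(28/53) = +1 → QR.
Total quadratic residues among the 3: 3.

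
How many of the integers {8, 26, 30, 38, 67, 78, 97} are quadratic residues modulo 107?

1

(8/107) = -1 → non-residue.
(26/107) = -1 → non-residue.
(30/107) = +1 → QR.
(38/107) = -1 → non-residue.
(67/107) = -1 → non-residue.
(78/107) = -1 → non-residue.
(97/107) = -1 → non-residue.
Total quadratic residues among the 7: 1.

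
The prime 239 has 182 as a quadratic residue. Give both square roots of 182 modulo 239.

Since 239 ≡ 3 (mod 4), a square root of 182 is 182^((239+1)/4) = 182^60 mod 239.
Repeated squaring: 182^2≡142, 182^4≡88, 182^8≡96, 182^16≡134, 182^32≡31 (mod 239).
182^60 = 182^(32+16+8+4) ≡ 144 (mod 239).
Check: 144² = 20736 ≡ 182 (mod 239). The two roots are 95 and 144.

95, 144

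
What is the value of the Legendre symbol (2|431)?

Pull out 2: since 431 ≡ 7 (mod 8), (2/431) = +1.
Reached (1/431) = 1. Collecting the sign flips along the way, the symbol is +1.

1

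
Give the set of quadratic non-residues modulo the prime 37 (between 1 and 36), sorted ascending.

2, 5, 6, 8, 13, 14, 15, 17, 18, 19, 20, 22, 23, 24, 29, 31, 32, 35

Square k = 1,…,18 (k and 37−k give the same square):
1²=1, 2²=4, 3²=9, 4²=16, 5²=25, 6²=36, 7²≡12, 8²≡27, 9²≡7, 10²≡26, 11²≡10, 12²≡33, 13²≡21, 14²≡11, 15²≡3, 16²≡34, 17²≡30, 18²≡28 (mod 37).
The residues are {1, 3, 4, 7, 9, 10, 11, 12, 16, 21, 25, 26, 27, 28, 30, 33, 34, 36}; the non-residues are the remaining 18 nonzero classes.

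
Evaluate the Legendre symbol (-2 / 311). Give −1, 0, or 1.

Euler's criterion: (-2/311) ≡ 309^155 (mod 311).
309^2 ≡ 4 (mod 311)
309^4 ≡ 16 (mod 311)
309^8 ≡ 256 (mod 311)
309^16 ≡ 226 (mod 311)
309^32 ≡ 72 (mod 311)
309^64 ≡ 208 (mod 311)
309^128 ≡ 35 (mod 311)
309^155 = 309^(128+16+8+2+1) ≡ 310 (mod 311).
Result is 310 ≡ −1, so (-2/311) = −1.

-1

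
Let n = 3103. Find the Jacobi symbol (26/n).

1

Pull out 2: since 3103 ≡ 7 (mod 8), (2/3103) = +1.
Reciprocity: 13 ≡ 1 and 3103 ≡ 3 (mod 4), so (13/3103) = +(3103/13).
Reduce top mod 13: now compute (9/13).
Reciprocity: 9 ≡ 1 and 13 ≡ 1 (mod 4), so (9/13) = +(13/9).
Reduce top mod 9: now compute (4/9).
Pull out 2^2: since 9 ≡ 1 (mod 8), (2/9) = +1, so (2/9)^2 = +1.
Reached (1/9) = 1. Collecting the sign flips along the way, the symbol is +1.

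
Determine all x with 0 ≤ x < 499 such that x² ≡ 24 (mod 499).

Since 499 ≡ 3 (mod 4), a square root of 24 is 24^((499+1)/4) = 24^125 mod 499.
Repeated squaring: 24^2≡77, 24^4≡440, 24^8≡487, 24^16≡144, 24^32≡277, 24^64≡382 (mod 499).
24^125 = 24^(64+32+16+8+4+1) ≡ 39 (mod 499).
Check: 39² = 1521 ≡ 24 (mod 499). The two roots are 39 and 460.

39, 460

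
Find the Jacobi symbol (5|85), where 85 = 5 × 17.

Reciprocity: 5 ≡ 1 and 85 ≡ 1 (mod 4), so (5/85) = +(85/5).
Reduce top mod 5: now compute (0/5).
Top reduces to 0: gcd > 1, so the symbol is 0.

0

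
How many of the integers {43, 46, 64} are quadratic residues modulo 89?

1

(43/89) = -1 → non-residue.
(46/89) = -1 → non-residue.
(64/89) = +1 → QR.
Total quadratic residues among the 3: 1.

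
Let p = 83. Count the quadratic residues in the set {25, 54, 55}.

1

(25/83) = +1 → QR.
(54/83) = -1 → non-residue.
(55/83) = -1 → non-residue.
Total quadratic residues among the 3: 1.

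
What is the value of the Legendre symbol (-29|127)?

1

First reduce: -29 ≡ 98 (mod 127).
Pull out 2: since 127 ≡ 7 (mod 8), (2/127) = +1.
Reciprocity: 49 ≡ 1 and 127 ≡ 3 (mod 4), so (49/127) = +(127/49).
Reduce top mod 49: now compute (29/49).
Reciprocity: 29 ≡ 1 and 49 ≡ 1 (mod 4), so (29/49) = +(49/29).
Reduce top mod 29: now compute (20/29).
Pull out 2^2: since 29 ≡ 5 (mod 8), (2/29) = -1, so (2/29)^2 = +1.
Reciprocity: 5 ≡ 1 and 29 ≡ 1 (mod 4), so (5/29) = +(29/5).
Reduce top mod 5: now compute (4/5).
Pull out 2^2: since 5 ≡ 5 (mod 8), (2/5) = -1, so (2/5)^2 = +1.
Reached (1/5) = 1. Collecting the sign flips along the way, the symbol is +1.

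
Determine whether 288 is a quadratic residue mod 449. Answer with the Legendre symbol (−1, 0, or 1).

Euler's criterion: (288/449) ≡ 288^224 (mod 449).
288^2 ≡ 328 (mod 449)
288^4 ≡ 273 (mod 449)
288^8 ≡ 444 (mod 449)
288^16 ≡ 25 (mod 449)
288^32 ≡ 176 (mod 449)
288^64 ≡ 444 (mod 449)
288^128 ≡ 25 (mod 449)
288^224 = 288^(128+64+32) ≡ 1 (mod 449).
Result is 1, so (288/449) = 1.

1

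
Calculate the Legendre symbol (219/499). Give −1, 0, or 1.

-1

Euler's criterion: (219/499) ≡ 219^249 (mod 499).
219^2 ≡ 57 (mod 499)
219^4 ≡ 255 (mod 499)
219^8 ≡ 155 (mod 499)
219^16 ≡ 73 (mod 499)
219^32 ≡ 339 (mod 499)
219^64 ≡ 151 (mod 499)
219^128 ≡ 346 (mod 499)
219^249 = 219^(128+64+32+16+8+1) ≡ 498 (mod 499).
Result is 498 ≡ −1, so (219/499) = −1.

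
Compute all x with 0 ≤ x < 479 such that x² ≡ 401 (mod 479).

165, 314

Since 479 ≡ 3 (mod 4), a square root of 401 is 401^((479+1)/4) = 401^120 mod 479.
Repeated squaring: 401^2≡336, 401^4≡331, 401^8≡349, 401^16≡135, 401^32≡23, 401^64≡50 (mod 479).
401^120 = 401^(64+32+16+8) ≡ 165 (mod 479).
Check: 165² = 27225 ≡ 401 (mod 479). The two roots are 165 and 314.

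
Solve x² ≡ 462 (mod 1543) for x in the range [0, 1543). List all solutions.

Since 1543 ≡ 3 (mod 4), a square root of 462 is 462^((1543+1)/4) = 462^386 mod 1543.
Repeated squaring: 462^2≡510, 462^4≡876, 462^8≡505, 462^16≡430, 462^32≡1283, 462^64≡1251, 462^128≡399, 462^256≡272 (mod 1543).
462^386 = 462^(256+128+2) ≡ 327 (mod 1543).
Check: 327² = 106929 ≡ 462 (mod 1543). The two roots are 327 and 1216.

327, 1216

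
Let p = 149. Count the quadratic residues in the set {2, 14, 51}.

(2/149) = -1 → non-residue.
(14/149) = -1 → non-residue.
(51/149) = -1 → non-residue.
Total quadratic residues among the 3: 0.

0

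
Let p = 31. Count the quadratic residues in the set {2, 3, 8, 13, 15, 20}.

(2/31) = +1 → QR.
(3/31) = -1 → non-residue.
(8/31) = +1 → QR.
(13/31) = -1 → non-residue.
(15/31) = -1 → non-residue.
(20/31) = +1 → QR.
Total quadratic residues among the 6: 3.

3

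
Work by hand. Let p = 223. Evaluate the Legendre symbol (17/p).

1

Euler's criterion: (17/223) ≡ 17^111 (mod 223).
17^2 ≡ 66 (mod 223)
17^4 ≡ 119 (mod 223)
17^8 ≡ 112 (mod 223)
17^16 ≡ 56 (mod 223)
17^32 ≡ 14 (mod 223)
17^64 ≡ 196 (mod 223)
17^111 = 17^(64+32+8+4+2+1) ≡ 1 (mod 223).
Result is 1, so (17/223) = 1.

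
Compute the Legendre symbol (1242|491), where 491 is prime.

Euler's criterion: (1242/491) ≡ 260^245 (mod 491).
260^2 ≡ 333 (mod 491)
260^4 ≡ 414 (mod 491)
260^8 ≡ 37 (mod 491)
260^16 ≡ 387 (mod 491)
260^32 ≡ 14 (mod 491)
260^64 ≡ 196 (mod 491)
260^128 ≡ 118 (mod 491)
260^245 = 260^(128+64+32+16+4+1) ≡ 1 (mod 491).
Result is 1, so (1242/491) = 1.

1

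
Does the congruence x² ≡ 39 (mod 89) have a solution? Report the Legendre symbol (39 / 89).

1

Euler's criterion: (39/89) ≡ 39^44 (mod 89).
39^2 ≡ 8 (mod 89)
39^4 ≡ 64 (mod 89)
39^8 ≡ 2 (mod 89)
39^16 ≡ 4 (mod 89)
39^32 ≡ 16 (mod 89)
39^44 = 39^(32+8+4) ≡ 1 (mod 89).
Result is 1, so (39/89) = 1.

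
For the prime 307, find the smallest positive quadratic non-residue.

(2/307) = −1, so 2 is the smallest positive non-residue mod 307.

2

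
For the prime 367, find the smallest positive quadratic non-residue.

(2/367) = +1, so 2 is a residue.
(3/367) = −1, so 3 is the smallest positive non-residue mod 367.

3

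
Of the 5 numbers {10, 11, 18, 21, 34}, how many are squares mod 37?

4

(10/37) = +1 → QR.
(11/37) = +1 → QR.
(18/37) = -1 → non-residue.
(21/37) = +1 → QR.
(34/37) = +1 → QR.
Total quadratic residues among the 5: 4.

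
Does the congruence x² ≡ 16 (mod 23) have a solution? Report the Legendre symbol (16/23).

1

Pull out 2^4: since 23 ≡ 7 (mod 8), (2/23) = +1, so (2/23)^4 = +1.
Reached (1/23) = 1. Collecting the sign flips along the way, the symbol is +1.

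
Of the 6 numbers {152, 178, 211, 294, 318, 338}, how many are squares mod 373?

2

(152/373) = +1 → QR.
(178/373) = -1 → non-residue.
(211/373) = -1 → non-residue.
(294/373) = -1 → non-residue.
(318/373) = +1 → QR.
(338/373) = -1 → non-residue.
Total quadratic residues among the 6: 2.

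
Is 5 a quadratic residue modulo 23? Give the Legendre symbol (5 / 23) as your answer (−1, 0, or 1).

Reciprocity: 5 ≡ 1 and 23 ≡ 3 (mod 4), so (5/23) = +(23/5).
Reduce top mod 5: now compute (3/5).
Reciprocity: 3 ≡ 3 and 5 ≡ 1 (mod 4), so (3/5) = +(5/3).
Reduce top mod 3: now compute (2/3).
Pull out 2: since 3 ≡ 3 (mod 8), (2/3) = -1.
Reached (1/3) = 1. Collecting the sign flips along the way, the symbol is -1.

-1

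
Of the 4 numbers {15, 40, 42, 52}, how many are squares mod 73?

(15/73) = -1 → non-residue.
(40/73) = -1 → non-residue.
(42/73) = -1 → non-residue.
(52/73) = -1 → non-residue.
Total quadratic residues among the 4: 0.

0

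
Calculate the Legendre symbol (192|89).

Euler's criterion: (192/89) ≡ 14^44 (mod 89).
14^2 ≡ 18 (mod 89)
14^4 ≡ 57 (mod 89)
14^8 ≡ 45 (mod 89)
14^16 ≡ 67 (mod 89)
14^32 ≡ 39 (mod 89)
14^44 = 14^(32+8+4) ≡ 88 (mod 89).
Result is 88 ≡ −1, so (192/89) = −1.

-1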